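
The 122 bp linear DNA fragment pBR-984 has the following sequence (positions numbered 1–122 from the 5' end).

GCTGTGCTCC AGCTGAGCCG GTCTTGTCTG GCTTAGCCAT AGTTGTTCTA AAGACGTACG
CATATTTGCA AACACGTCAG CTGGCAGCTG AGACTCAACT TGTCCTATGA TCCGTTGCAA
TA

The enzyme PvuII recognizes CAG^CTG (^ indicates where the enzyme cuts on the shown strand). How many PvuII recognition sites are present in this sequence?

CAGCTG occurs starting at positions 10, 78, 85.
PvuII cuts at 3 sites.

3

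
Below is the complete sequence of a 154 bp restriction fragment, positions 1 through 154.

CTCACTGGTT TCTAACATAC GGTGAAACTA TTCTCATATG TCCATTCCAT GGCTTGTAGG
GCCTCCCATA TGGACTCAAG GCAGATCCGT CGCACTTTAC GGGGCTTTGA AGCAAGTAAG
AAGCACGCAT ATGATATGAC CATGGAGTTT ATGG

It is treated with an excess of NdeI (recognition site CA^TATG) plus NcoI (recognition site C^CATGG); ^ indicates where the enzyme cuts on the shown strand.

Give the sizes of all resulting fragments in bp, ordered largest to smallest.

NdeI sites (CATATG) start at positions 35, 67, 128.
NdeI cuts after base 2 of each site, so after positions 36, 68, 129.
NcoI sites (CCATGG) start at positions 47, 140.
NcoI cuts after the first base of each site, so after positions 47, 140.
Combined cut positions: 36, 47, 68, 129, 140.
Linear molecule, 5 cuts → 6 fragments:
  1–36 → 36 bp
  37–47 → 11 bp
  48–68 → 21 bp
  69–129 → 61 bp
  130–140 → 11 bp
  141–154 → 14 bp
Sorted largest to smallest: 61, 36, 21, 14, 11, 11 bp.

61, 36, 21, 14, 11, 11 bp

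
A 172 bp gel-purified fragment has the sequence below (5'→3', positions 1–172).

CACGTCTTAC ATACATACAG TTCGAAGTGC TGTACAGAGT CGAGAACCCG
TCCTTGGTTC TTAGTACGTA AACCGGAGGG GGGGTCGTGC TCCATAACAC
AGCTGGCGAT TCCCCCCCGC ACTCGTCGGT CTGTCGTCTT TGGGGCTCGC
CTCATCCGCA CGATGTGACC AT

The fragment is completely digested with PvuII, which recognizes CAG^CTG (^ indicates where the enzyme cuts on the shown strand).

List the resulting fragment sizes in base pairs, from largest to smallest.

The PvuII site (CAGCTG) starts at position 100.
PvuII cuts after base 3 of each site, so after position 102.
Linear molecule, 1 cut → 2 fragments:
  1–102 → 102 bp
  103–172 → 70 bp
Sorted largest to smallest: 102, 70 bp.

102, 70 bp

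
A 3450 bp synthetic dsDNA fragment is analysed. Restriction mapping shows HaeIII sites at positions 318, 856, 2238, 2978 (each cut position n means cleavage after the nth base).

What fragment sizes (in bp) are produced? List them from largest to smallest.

Linear molecule, 4 cuts → 5 fragments:
  318 − 0 = 318 bp
  856 − 318 = 538 bp
  2238 − 856 = 1382 bp
  2978 − 2238 = 740 bp
  3450 − 2978 = 472 bp
Sorted largest to smallest: 1382, 740, 538, 472, 318 bp.

1382, 740, 538, 472, 318 bp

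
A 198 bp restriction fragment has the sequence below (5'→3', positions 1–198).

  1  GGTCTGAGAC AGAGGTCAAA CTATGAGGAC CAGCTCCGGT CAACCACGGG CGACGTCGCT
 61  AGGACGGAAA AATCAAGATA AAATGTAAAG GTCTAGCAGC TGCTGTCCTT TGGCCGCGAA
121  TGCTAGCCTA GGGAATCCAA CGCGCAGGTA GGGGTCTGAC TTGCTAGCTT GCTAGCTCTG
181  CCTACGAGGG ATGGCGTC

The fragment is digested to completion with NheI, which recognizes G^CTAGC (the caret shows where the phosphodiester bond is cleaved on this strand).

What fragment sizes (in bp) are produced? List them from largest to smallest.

NheI sites (GCTAGC) start at positions 122, 163, 171.
NheI cuts after the first base of each site, so after positions 122, 163, 171.
Linear molecule, 3 cuts → 4 fragments:
  1–122 → 122 bp
  123–163 → 41 bp
  164–171 → 8 bp
  172–198 → 27 bp
Sorted largest to smallest: 122, 41, 27, 8 bp.

122, 41, 27, 8 bp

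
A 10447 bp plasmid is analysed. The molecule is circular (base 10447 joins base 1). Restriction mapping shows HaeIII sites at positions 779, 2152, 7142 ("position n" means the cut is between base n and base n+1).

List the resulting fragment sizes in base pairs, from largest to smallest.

4990, 4084, 1373 bp

Circular molecule, 3 cuts → 3 fragments:
  2152 − 779 = 1373 bp
  7142 − 2152 = 4990 bp
  wrap: 10447 − 7142 + 779 = 4084 bp
Sorted largest to smallest: 4990, 4084, 1373 bp.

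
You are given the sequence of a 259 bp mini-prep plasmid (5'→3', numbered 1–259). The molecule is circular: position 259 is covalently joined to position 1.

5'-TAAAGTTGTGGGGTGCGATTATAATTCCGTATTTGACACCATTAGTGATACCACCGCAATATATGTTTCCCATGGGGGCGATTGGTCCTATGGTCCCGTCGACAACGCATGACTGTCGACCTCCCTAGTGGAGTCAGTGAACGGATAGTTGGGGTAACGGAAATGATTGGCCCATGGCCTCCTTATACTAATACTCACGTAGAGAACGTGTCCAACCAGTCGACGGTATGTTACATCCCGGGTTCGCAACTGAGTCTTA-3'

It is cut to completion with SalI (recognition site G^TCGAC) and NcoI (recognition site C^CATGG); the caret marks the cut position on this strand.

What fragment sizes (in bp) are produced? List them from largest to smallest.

SalI sites (GTCGAC) start at positions 98, 115, 219.
SalI cuts after the first base of each site, so after positions 98, 115, 219.
NcoI sites (CCATGG) start at positions 70, 172.
NcoI cuts after the first base of each site, so after positions 70, 172.
Combined cut positions: 70, 98, 115, 172, 219.
Circular molecule, 5 cuts → 5 fragments:
  71–98 → 28 bp
  99–115 → 17 bp
  116–172 → 57 bp
  173–219 → 47 bp
  220–259 then 1–70 → 40 + 70 = 110 bp
Sorted largest to smallest: 110, 57, 47, 28, 17 bp.

110, 57, 47, 28, 17 bp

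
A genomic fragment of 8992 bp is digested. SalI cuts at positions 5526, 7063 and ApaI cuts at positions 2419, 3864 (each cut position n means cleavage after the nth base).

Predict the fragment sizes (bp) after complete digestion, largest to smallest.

2419, 1929, 1662, 1537, 1445 bp

Combined cut positions (sorted): 2419, 3864, 5526, 7063.
Linear molecule, 4 cuts → 5 fragments:
  2419 − 0 = 2419 bp
  3864 − 2419 = 1445 bp
  5526 − 3864 = 1662 bp
  7063 − 5526 = 1537 bp
  8992 − 7063 = 1929 bp
Sorted largest to smallest: 2419, 1929, 1662, 1537, 1445 bp.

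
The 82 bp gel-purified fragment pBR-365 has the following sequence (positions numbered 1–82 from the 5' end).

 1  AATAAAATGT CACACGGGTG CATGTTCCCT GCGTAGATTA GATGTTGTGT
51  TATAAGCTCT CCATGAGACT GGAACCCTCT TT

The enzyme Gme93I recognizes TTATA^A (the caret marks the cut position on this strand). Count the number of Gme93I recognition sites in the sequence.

TTATAA occurs starting at position 50.
Gme93I cuts at 1 site.

1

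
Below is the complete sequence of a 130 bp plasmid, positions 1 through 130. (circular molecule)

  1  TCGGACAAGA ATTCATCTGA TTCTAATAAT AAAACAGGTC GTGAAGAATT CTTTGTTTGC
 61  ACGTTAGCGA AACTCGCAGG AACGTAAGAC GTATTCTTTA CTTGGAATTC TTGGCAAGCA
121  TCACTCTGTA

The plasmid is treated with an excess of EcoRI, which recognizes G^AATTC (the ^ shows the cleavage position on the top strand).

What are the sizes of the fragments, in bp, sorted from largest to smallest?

EcoRI sites (GAATTC) start at positions 9, 46, 105.
EcoRI cuts after the first base of each site, so after positions 9, 46, 105.
Circular molecule, 3 cuts → 3 fragments:
  10–46 → 37 bp
  47–105 → 59 bp
  106–130 then 1–9 → 25 + 9 = 34 bp
Sorted largest to smallest: 59, 37, 34 bp.

59, 37, 34 bp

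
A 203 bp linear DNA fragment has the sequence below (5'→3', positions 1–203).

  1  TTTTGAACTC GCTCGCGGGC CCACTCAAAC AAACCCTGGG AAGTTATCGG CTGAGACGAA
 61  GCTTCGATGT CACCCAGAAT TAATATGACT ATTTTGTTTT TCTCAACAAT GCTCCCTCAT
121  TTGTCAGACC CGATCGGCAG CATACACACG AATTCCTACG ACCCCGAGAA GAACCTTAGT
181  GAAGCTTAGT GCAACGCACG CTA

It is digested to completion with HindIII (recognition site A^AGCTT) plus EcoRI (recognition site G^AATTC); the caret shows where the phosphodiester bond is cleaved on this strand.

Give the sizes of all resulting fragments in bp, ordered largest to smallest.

HindIII sites (AAGCTT) start at positions 59, 182.
HindIII cuts after the first base of each site, so after positions 59, 182.
The EcoRI site (GAATTC) starts at position 150.
EcoRI cuts after the first base of each site, so after position 150.
Combined cut positions: 59, 150, 182.
Linear molecule, 3 cuts → 4 fragments:
  1–59 → 59 bp
  60–150 → 91 bp
  151–182 → 32 bp
  183–203 → 21 bp
Sorted largest to smallest: 91, 59, 32, 21 bp.

91, 59, 32, 21 bp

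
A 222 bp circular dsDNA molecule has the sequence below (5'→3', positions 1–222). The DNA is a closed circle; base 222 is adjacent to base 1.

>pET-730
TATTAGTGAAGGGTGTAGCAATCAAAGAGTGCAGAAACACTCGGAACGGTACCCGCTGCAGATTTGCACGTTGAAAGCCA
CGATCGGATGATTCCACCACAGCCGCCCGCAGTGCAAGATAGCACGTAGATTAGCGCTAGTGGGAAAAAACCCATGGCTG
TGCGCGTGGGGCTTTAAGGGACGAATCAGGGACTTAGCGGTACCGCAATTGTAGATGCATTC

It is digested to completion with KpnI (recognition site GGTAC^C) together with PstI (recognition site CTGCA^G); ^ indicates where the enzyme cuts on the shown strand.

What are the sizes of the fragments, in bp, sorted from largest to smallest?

KpnI sites (GGTACC) start at positions 48, 199.
KpnI cuts after base 5 of each site (before the last base), so after positions 52, 203.
The PstI site (CTGCAG) starts at position 56.
PstI cuts after base 5 of each site (before the last base), so after position 60.
Combined cut positions: 52, 60, 203.
Circular molecule, 3 cuts → 3 fragments:
  53–60 → 8 bp
  61–203 → 143 bp
  204–222 then 1–52 → 19 + 52 = 71 bp
Sorted largest to smallest: 143, 71, 8 bp.

143, 71, 8 bp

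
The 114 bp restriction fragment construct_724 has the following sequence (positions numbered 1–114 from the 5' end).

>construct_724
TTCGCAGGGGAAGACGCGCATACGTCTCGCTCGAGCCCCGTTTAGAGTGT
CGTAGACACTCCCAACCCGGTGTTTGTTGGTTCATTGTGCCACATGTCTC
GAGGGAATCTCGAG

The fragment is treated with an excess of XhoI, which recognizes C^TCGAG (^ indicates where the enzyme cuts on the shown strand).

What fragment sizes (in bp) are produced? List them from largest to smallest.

68, 30, 11, 5 bp

XhoI sites (CTCGAG) start at positions 30, 98, 109.
XhoI cuts after the first base of each site, so after positions 30, 98, 109.
Linear molecule, 3 cuts → 4 fragments:
  1–30 → 30 bp
  31–98 → 68 bp
  99–109 → 11 bp
  110–114 → 5 bp
Sorted largest to smallest: 68, 30, 11, 5 bp.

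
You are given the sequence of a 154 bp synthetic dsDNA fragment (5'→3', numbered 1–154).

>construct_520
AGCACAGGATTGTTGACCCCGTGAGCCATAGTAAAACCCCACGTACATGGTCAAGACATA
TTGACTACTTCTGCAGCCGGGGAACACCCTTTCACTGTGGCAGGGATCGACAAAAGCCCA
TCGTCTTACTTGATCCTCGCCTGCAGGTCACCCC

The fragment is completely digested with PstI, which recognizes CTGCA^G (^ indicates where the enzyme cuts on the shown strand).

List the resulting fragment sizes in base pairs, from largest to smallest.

75, 70, 9 bp

PstI sites (CTGCAG) start at positions 71, 141.
PstI cuts after base 5 of each site (before the last base), so after positions 75, 145.
Linear molecule, 2 cuts → 3 fragments:
  1–75 → 75 bp
  76–145 → 70 bp
  146–154 → 9 bp
Sorted largest to smallest: 75, 70, 9 bp.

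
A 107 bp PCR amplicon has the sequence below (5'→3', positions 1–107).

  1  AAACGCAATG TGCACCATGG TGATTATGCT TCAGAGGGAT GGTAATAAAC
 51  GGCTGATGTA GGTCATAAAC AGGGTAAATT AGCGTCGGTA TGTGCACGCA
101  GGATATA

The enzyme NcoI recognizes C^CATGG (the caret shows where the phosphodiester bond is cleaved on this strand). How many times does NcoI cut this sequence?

CCATGG occurs starting at position 15.
NcoI cuts at 1 site.

1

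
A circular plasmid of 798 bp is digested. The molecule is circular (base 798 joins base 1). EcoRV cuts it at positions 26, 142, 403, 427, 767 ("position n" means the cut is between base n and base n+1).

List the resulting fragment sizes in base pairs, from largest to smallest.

Circular molecule, 5 cuts → 5 fragments:
  142 − 26 = 116 bp
  403 − 142 = 261 bp
  427 − 403 = 24 bp
  767 − 427 = 340 bp
  wrap: 798 − 767 + 26 = 57 bp
Sorted largest to smallest: 340, 261, 116, 57, 24 bp.

340, 261, 116, 57, 24 bp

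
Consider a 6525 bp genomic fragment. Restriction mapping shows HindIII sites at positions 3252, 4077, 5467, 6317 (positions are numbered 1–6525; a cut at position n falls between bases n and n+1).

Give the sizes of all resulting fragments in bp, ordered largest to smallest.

Linear molecule, 4 cuts → 5 fragments:
  3252 − 0 = 3252 bp
  4077 − 3252 = 825 bp
  5467 − 4077 = 1390 bp
  6317 − 5467 = 850 bp
  6525 − 6317 = 208 bp
Sorted largest to smallest: 3252, 1390, 850, 825, 208 bp.

3252, 1390, 850, 825, 208 bp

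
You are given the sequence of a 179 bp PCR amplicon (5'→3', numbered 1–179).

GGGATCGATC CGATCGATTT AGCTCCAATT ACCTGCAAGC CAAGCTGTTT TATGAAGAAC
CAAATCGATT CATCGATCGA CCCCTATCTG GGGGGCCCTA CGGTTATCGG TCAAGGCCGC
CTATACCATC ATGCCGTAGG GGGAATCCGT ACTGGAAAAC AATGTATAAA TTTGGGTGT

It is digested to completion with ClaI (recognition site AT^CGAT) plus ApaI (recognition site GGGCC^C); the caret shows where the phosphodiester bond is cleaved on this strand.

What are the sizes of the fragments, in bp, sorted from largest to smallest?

82, 51, 24, 9, 8, 5 bp

ClaI sites (ATCGAT) start at positions 4, 13, 64, 72.
ClaI cuts after base 2 of each site, so after positions 5, 14, 65, 73.
The ApaI site (GGGCCC) starts at position 93.
ApaI cuts after base 5 of each site (before the last base), so after position 97.
Combined cut positions: 5, 14, 65, 73, 97.
Linear molecule, 5 cuts → 6 fragments:
  1–5 → 5 bp
  6–14 → 9 bp
  15–65 → 51 bp
  66–73 → 8 bp
  74–97 → 24 bp
  98–179 → 82 bp
Sorted largest to smallest: 82, 51, 24, 9, 8, 5 bp.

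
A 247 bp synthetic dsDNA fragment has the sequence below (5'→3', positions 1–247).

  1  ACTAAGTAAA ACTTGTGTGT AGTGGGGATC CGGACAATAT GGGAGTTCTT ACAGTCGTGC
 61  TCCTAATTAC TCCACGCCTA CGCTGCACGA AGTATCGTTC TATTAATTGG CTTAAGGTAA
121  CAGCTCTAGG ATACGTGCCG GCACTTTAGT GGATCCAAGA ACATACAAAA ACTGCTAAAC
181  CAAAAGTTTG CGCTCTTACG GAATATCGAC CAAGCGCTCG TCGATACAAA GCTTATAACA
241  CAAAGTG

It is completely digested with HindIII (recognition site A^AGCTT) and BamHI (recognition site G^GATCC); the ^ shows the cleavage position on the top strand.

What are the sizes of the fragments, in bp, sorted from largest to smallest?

The HindIII site (AAGCTT) starts at position 229.
HindIII cuts after the first base of each site, so after position 229.
BamHI sites (GGATCC) start at positions 26, 151.
BamHI cuts after the first base of each site, so after positions 26, 151.
Combined cut positions: 26, 151, 229.
Linear molecule, 3 cuts → 4 fragments:
  1–26 → 26 bp
  27–151 → 125 bp
  152–229 → 78 bp
  230–247 → 18 bp
Sorted largest to smallest: 125, 78, 26, 18 bp.

125, 78, 26, 18 bp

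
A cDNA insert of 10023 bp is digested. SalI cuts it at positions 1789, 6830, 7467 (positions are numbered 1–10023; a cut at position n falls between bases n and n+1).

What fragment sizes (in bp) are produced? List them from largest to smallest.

5041, 2556, 1789, 637 bp

Linear molecule, 3 cuts → 4 fragments:
  1789 − 0 = 1789 bp
  6830 − 1789 = 5041 bp
  7467 − 6830 = 637 bp
  10023 − 7467 = 2556 bp
Sorted largest to smallest: 5041, 2556, 1789, 637 bp.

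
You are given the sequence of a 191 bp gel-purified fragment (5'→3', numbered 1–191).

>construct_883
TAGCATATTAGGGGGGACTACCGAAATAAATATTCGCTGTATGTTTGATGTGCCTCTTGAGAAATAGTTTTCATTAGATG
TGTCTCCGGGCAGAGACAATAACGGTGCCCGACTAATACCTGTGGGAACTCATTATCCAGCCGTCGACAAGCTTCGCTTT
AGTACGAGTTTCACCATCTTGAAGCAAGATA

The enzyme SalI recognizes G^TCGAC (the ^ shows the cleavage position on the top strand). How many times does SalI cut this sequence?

GTCGAC occurs starting at position 143.
SalI cuts at 1 site.

1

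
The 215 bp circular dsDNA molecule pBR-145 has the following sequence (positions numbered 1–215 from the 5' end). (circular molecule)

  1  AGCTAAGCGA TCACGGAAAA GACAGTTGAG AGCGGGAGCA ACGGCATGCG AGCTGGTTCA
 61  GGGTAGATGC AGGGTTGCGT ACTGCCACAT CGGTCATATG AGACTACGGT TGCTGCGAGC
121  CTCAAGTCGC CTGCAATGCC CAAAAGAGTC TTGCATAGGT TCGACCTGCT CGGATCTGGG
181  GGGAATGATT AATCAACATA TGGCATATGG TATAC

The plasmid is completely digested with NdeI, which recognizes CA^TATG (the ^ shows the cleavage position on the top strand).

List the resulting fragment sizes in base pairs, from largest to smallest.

106, 102, 7 bp

NdeI sites (CATATG) start at positions 95, 197, 204.
NdeI cuts after base 2 of each site, so after positions 96, 198, 205.
Circular molecule, 3 cuts → 3 fragments:
  97–198 → 102 bp
  199–205 → 7 bp
  206–215 then 1–96 → 10 + 96 = 106 bp
Sorted largest to smallest: 106, 102, 7 bp.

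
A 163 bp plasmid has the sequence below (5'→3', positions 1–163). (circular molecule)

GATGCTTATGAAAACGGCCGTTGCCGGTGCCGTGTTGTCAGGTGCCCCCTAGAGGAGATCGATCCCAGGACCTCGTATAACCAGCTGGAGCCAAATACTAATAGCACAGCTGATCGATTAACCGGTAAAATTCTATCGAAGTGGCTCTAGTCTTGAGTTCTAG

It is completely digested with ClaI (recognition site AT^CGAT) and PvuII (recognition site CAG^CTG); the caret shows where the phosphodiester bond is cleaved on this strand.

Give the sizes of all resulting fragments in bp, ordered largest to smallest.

108, 25, 25, 5 bp

ClaI sites (ATCGAT) start at positions 58, 113.
ClaI cuts after base 2 of each site, so after positions 59, 114.
PvuII sites (CAGCTG) start at positions 82, 107.
PvuII cuts after base 3 of each site, so after positions 84, 109.
Combined cut positions: 59, 84, 109, 114.
Circular molecule, 4 cuts → 4 fragments:
  60–84 → 25 bp
  85–109 → 25 bp
  110–114 → 5 bp
  115–163 then 1–59 → 49 + 59 = 108 bp
Sorted largest to smallest: 108, 25, 25, 5 bp.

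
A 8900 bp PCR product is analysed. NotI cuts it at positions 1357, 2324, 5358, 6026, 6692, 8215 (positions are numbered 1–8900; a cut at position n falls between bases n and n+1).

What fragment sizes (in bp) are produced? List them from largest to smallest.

Linear molecule, 6 cuts → 7 fragments:
  1357 − 0 = 1357 bp
  2324 − 1357 = 967 bp
  5358 − 2324 = 3034 bp
  6026 − 5358 = 668 bp
  6692 − 6026 = 666 bp
  8215 − 6692 = 1523 bp
  8900 − 8215 = 685 bp
Sorted largest to smallest: 3034, 1523, 1357, 967, 685, 668, 666 bp.

3034, 1523, 1357, 967, 685, 668, 666 bp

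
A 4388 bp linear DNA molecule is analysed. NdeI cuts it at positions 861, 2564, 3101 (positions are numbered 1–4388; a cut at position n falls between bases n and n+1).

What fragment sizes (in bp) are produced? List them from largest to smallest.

1703, 1287, 861, 537 bp

Linear molecule, 3 cuts → 4 fragments:
  861 − 0 = 861 bp
  2564 − 861 = 1703 bp
  3101 − 2564 = 537 bp
  4388 − 3101 = 1287 bp
Sorted largest to smallest: 1703, 1287, 861, 537 bp.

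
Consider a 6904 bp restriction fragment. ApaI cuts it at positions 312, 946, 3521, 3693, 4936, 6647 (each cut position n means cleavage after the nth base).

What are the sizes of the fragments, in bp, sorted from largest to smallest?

Linear molecule, 6 cuts → 7 fragments:
  312 − 0 = 312 bp
  946 − 312 = 634 bp
  3521 − 946 = 2575 bp
  3693 − 3521 = 172 bp
  4936 − 3693 = 1243 bp
  6647 − 4936 = 1711 bp
  6904 − 6647 = 257 bp
Sorted largest to smallest: 2575, 1711, 1243, 634, 312, 257, 172 bp.

2575, 1711, 1243, 634, 312, 257, 172 bp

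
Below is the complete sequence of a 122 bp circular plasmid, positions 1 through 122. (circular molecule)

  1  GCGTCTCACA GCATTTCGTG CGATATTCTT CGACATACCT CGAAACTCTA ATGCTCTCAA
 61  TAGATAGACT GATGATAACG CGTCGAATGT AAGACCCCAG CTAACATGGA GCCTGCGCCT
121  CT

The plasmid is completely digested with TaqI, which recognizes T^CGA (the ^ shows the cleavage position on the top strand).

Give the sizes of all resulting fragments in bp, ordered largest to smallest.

69, 43, 10 bp

TaqI sites (TCGA) start at positions 30, 40, 83.
TaqI cuts after the first base of each site, so after positions 30, 40, 83.
Circular molecule, 3 cuts → 3 fragments:
  31–40 → 10 bp
  41–83 → 43 bp
  84–122 then 1–30 → 39 + 30 = 69 bp
Sorted largest to smallest: 69, 43, 10 bp.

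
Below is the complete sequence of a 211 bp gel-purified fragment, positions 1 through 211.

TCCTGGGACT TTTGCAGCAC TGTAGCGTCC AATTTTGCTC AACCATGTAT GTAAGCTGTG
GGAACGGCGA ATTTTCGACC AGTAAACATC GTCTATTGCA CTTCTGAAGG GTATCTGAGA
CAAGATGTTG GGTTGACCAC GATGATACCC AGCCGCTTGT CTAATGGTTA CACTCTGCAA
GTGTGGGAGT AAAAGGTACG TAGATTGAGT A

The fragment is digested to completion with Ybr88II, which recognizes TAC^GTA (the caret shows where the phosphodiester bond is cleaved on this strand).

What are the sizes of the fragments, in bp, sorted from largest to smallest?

199, 12 bp

The Ybr88II site (TACGTA) starts at position 197.
Ybr88II cuts after base 3 of each site, so after position 199.
Linear molecule, 1 cut → 2 fragments:
  1–199 → 199 bp
  200–211 → 12 bp
Sorted largest to smallest: 199, 12 bp.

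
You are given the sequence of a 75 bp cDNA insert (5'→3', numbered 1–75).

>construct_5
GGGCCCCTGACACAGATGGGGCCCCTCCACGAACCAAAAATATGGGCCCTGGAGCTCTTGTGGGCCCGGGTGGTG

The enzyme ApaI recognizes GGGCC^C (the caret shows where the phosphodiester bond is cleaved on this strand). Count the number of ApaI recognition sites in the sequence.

GGGCCC occurs starting at positions 1, 19, 44, 62.
ApaI cuts at 4 sites.

4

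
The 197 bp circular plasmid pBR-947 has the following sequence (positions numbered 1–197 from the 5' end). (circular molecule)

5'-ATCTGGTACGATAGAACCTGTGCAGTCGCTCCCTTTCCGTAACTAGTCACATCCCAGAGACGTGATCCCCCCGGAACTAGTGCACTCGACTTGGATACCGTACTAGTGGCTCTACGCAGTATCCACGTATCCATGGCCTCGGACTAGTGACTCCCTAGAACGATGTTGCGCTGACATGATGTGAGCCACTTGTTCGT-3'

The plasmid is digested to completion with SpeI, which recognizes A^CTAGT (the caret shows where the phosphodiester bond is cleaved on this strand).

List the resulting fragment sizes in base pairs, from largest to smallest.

SpeI sites (ACTAGT) start at positions 42, 76, 102, 143.
SpeI cuts after the first base of each site, so after positions 42, 76, 102, 143.
Circular molecule, 4 cuts → 4 fragments:
  43–76 → 34 bp
  77–102 → 26 bp
  103–143 → 41 bp
  144–197 then 1–42 → 54 + 42 = 96 bp
Sorted largest to smallest: 96, 41, 34, 26 bp.

96, 41, 34, 26 bp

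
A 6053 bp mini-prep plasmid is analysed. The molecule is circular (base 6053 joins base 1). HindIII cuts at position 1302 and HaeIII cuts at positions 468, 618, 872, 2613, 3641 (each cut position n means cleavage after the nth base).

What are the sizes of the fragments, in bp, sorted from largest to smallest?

2880, 1311, 1028, 430, 254, 150 bp

Combined cut positions (sorted): 468, 618, 872, 1302, 2613, 3641.
Circular molecule, 6 cuts → 6 fragments:
  618 − 468 = 150 bp
  872 − 618 = 254 bp
  1302 − 872 = 430 bp
  2613 − 1302 = 1311 bp
  3641 − 2613 = 1028 bp
  wrap: 6053 − 3641 + 468 = 2880 bp
Sorted largest to smallest: 2880, 1311, 1028, 430, 254, 150 bp.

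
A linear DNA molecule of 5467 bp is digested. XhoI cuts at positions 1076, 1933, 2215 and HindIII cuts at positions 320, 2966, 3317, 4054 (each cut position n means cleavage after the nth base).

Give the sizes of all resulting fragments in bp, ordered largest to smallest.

1413, 857, 756, 751, 737, 351, 320, 282 bp

Combined cut positions (sorted): 320, 1076, 1933, 2215, 2966, 3317, 4054.
Linear molecule, 7 cuts → 8 fragments:
  320 − 0 = 320 bp
  1076 − 320 = 756 bp
  1933 − 1076 = 857 bp
  2215 − 1933 = 282 bp
  2966 − 2215 = 751 bp
  3317 − 2966 = 351 bp
  4054 − 3317 = 737 bp
  5467 − 4054 = 1413 bp
Sorted largest to smallest: 1413, 857, 756, 751, 737, 351, 320, 282 bp.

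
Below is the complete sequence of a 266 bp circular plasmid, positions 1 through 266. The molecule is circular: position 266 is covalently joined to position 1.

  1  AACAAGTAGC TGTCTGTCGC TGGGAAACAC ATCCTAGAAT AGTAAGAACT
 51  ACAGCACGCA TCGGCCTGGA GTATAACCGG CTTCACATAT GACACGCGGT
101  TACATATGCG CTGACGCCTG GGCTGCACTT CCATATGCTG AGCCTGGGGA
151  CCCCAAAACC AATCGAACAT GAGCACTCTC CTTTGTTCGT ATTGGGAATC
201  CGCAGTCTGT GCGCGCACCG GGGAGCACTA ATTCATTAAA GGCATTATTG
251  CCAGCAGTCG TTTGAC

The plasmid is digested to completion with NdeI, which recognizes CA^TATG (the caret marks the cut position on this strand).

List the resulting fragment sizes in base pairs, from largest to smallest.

NdeI sites (CATATG) start at positions 86, 103, 132.
NdeI cuts after base 2 of each site, so after positions 87, 104, 133.
Circular molecule, 3 cuts → 3 fragments:
  88–104 → 17 bp
  105–133 → 29 bp
  134–266 then 1–87 → 133 + 87 = 220 bp
Sorted largest to smallest: 220, 29, 17 bp.

220, 29, 17 bp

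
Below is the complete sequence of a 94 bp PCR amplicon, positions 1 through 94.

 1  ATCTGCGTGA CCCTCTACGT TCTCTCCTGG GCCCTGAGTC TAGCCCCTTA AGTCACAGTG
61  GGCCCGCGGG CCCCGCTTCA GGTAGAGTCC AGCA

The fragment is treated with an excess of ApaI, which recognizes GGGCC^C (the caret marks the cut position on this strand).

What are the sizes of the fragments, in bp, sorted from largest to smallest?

ApaI sites (GGGCCC) start at positions 29, 60, 68.
ApaI cuts after base 5 of each site (before the last base), so after positions 33, 64, 72.
Linear molecule, 3 cuts → 4 fragments:
  1–33 → 33 bp
  34–64 → 31 bp
  65–72 → 8 bp
  73–94 → 22 bp
Sorted largest to smallest: 33, 31, 22, 8 bp.

33, 31, 22, 8 bp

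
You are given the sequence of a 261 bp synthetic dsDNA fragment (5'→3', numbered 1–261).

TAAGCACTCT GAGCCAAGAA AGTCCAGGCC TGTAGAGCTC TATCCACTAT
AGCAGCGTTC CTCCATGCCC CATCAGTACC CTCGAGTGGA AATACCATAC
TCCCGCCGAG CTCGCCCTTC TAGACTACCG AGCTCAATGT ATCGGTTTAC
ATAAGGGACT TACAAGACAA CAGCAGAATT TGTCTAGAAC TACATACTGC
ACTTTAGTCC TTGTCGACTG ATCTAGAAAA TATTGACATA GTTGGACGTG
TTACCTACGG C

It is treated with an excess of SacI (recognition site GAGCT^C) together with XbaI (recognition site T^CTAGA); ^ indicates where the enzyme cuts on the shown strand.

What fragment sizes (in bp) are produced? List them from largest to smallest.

73, 49, 39, 39, 39, 15, 7 bp

SacI sites (GAGCTC) start at positions 35, 108, 130.
SacI cuts after base 5 of each site (before the last base), so after positions 39, 112, 134.
XbaI sites (TCTAGA) start at positions 119, 183, 222.
XbaI cuts after the first base of each site, so after positions 119, 183, 222.
Combined cut positions: 39, 112, 119, 134, 183, 222.
Linear molecule, 6 cuts → 7 fragments:
  1–39 → 39 bp
  40–112 → 73 bp
  113–119 → 7 bp
  120–134 → 15 bp
  135–183 → 49 bp
  184–222 → 39 bp
  223–261 → 39 bp
Sorted largest to smallest: 73, 49, 39, 39, 39, 15, 7 bp.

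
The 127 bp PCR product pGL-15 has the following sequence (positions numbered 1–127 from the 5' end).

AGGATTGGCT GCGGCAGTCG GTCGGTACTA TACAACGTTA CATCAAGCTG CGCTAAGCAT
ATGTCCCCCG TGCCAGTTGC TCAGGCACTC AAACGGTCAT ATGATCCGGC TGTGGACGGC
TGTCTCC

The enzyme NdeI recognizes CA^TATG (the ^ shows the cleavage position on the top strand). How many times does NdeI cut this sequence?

CATATG occurs starting at positions 58, 98.
NdeI cuts at 2 sites.

2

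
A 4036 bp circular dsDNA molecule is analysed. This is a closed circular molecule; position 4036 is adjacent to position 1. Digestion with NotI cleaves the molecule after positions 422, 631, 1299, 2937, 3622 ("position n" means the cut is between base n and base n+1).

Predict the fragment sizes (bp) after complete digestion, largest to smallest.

Circular molecule, 5 cuts → 5 fragments:
  631 − 422 = 209 bp
  1299 − 631 = 668 bp
  2937 − 1299 = 1638 bp
  3622 − 2937 = 685 bp
  wrap: 4036 − 3622 + 422 = 836 bp
Sorted largest to smallest: 1638, 836, 685, 668, 209 bp.

1638, 836, 685, 668, 209 bp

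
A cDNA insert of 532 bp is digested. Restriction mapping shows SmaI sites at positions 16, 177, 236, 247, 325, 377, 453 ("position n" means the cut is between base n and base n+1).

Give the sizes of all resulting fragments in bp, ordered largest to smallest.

161, 79, 78, 76, 59, 52, 16, 11 bp

Linear molecule, 7 cuts → 8 fragments:
  16 − 0 = 16 bp
  177 − 16 = 161 bp
  236 − 177 = 59 bp
  247 − 236 = 11 bp
  325 − 247 = 78 bp
  377 − 325 = 52 bp
  453 − 377 = 76 bp
  532 − 453 = 79 bp
Sorted largest to smallest: 161, 79, 78, 76, 59, 52, 16, 11 bp.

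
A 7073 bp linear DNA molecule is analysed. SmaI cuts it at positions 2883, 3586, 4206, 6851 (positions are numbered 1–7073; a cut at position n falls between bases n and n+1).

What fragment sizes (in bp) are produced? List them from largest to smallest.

Linear molecule, 4 cuts → 5 fragments:
  2883 − 0 = 2883 bp
  3586 − 2883 = 703 bp
  4206 − 3586 = 620 bp
  6851 − 4206 = 2645 bp
  7073 − 6851 = 222 bp
Sorted largest to smallest: 2883, 2645, 703, 620, 222 bp.

2883, 2645, 703, 620, 222 bp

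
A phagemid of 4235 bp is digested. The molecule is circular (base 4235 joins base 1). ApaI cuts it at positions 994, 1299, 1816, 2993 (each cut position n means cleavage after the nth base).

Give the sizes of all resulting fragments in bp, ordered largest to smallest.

Circular molecule, 4 cuts → 4 fragments:
  1299 − 994 = 305 bp
  1816 − 1299 = 517 bp
  2993 − 1816 = 1177 bp
  wrap: 4235 − 2993 + 994 = 2236 bp
Sorted largest to smallest: 2236, 1177, 517, 305 bp.

2236, 1177, 517, 305 bp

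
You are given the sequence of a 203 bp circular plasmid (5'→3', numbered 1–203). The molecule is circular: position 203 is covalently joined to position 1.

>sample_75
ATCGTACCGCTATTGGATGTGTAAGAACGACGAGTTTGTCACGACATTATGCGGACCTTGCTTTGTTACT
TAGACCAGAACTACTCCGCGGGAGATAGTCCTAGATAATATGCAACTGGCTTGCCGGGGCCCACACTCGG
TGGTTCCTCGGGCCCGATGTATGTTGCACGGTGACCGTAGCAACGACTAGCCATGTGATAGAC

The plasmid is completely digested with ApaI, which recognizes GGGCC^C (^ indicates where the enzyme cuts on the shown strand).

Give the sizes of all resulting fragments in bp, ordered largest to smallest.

ApaI sites (GGGCCC) start at positions 127, 150.
ApaI cuts after base 5 of each site (before the last base), so after positions 131, 154.
Circular molecule, 2 cuts → 2 fragments:
  132–154 → 23 bp
  155–203 then 1–131 → 49 + 131 = 180 bp
Sorted largest to smallest: 180, 23 bp.

180, 23 bp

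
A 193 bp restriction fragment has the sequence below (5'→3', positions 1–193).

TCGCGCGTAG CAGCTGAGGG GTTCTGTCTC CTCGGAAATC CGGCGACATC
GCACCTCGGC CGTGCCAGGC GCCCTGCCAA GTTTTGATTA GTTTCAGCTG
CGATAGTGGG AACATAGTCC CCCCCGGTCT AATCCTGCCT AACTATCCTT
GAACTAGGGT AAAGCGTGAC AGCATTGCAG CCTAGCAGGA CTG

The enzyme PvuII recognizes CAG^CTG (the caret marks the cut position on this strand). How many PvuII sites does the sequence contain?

2

CAGCTG occurs starting at positions 11, 95.
PvuII cuts at 2 sites.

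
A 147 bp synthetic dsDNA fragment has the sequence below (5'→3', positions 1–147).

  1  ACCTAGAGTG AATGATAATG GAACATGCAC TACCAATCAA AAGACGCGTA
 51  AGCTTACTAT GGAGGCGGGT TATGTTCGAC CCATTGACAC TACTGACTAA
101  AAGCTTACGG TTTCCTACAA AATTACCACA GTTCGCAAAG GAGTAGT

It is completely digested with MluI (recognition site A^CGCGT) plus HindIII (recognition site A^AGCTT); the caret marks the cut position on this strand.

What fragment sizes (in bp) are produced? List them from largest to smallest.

51, 46, 44, 6 bp

The MluI site (ACGCGT) starts at position 44.
MluI cuts after the first base of each site, so after position 44.
HindIII sites (AAGCTT) start at positions 50, 101.
HindIII cuts after the first base of each site, so after positions 50, 101.
Combined cut positions: 44, 50, 101.
Linear molecule, 3 cuts → 4 fragments:
  1–44 → 44 bp
  45–50 → 6 bp
  51–101 → 51 bp
  102–147 → 46 bp
Sorted largest to smallest: 51, 46, 44, 6 bp.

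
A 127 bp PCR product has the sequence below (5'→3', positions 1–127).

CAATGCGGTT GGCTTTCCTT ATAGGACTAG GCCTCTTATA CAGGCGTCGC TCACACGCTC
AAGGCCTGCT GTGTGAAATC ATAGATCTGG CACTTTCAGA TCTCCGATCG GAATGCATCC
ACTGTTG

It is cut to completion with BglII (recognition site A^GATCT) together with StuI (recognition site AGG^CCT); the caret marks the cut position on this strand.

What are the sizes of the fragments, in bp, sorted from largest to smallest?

33, 31, 29, 19, 15 bp

BglII sites (AGATCT) start at positions 83, 98.
BglII cuts after the first base of each site, so after positions 83, 98.
StuI sites (AGGCCT) start at positions 29, 62.
StuI cuts after base 3 of each site, so after positions 31, 64.
Combined cut positions: 31, 64, 83, 98.
Linear molecule, 4 cuts → 5 fragments:
  1–31 → 31 bp
  32–64 → 33 bp
  65–83 → 19 bp
  84–98 → 15 bp
  99–127 → 29 bp
Sorted largest to smallest: 33, 31, 29, 19, 15 bp.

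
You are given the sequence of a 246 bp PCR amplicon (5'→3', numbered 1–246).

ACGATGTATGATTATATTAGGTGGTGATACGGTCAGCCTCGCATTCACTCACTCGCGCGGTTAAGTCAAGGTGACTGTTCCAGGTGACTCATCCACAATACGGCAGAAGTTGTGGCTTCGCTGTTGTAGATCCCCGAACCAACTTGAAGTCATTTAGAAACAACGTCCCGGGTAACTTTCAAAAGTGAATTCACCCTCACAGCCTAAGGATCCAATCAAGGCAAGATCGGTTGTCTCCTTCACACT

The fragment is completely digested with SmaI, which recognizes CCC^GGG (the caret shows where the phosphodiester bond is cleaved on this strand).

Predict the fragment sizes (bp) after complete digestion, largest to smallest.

169, 77 bp

The SmaI site (CCCGGG) starts at position 167.
SmaI cuts after base 3 of each site, so after position 169.
Linear molecule, 1 cut → 2 fragments:
  1–169 → 169 bp
  170–246 → 77 bp
Sorted largest to smallest: 169, 77 bp.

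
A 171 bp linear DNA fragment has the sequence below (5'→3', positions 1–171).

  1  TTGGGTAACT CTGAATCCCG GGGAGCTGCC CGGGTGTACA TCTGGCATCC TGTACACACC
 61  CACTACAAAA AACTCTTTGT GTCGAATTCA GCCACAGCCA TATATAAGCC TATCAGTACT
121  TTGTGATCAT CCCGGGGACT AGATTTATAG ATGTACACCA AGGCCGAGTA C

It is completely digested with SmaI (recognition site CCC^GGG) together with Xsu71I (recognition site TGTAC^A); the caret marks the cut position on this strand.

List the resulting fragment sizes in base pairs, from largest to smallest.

SmaI sites (CCCGGG) start at positions 17, 29, 131.
SmaI cuts after base 3 of each site, so after positions 19, 31, 133.
Xsu71I sites (TGTACA) start at positions 35, 51, 152.
Xsu71I cuts after base 5 of each site (before the last base), so after positions 39, 55, 156.
Combined cut positions: 19, 31, 39, 55, 133, 156.
Linear molecule, 6 cuts → 7 fragments:
  1–19 → 19 bp
  20–31 → 12 bp
  32–39 → 8 bp
  40–55 → 16 bp
  56–133 → 78 bp
  134–156 → 23 bp
  157–171 → 15 bp
Sorted largest to smallest: 78, 23, 19, 16, 15, 12, 8 bp.

78, 23, 19, 16, 15, 12, 8 bp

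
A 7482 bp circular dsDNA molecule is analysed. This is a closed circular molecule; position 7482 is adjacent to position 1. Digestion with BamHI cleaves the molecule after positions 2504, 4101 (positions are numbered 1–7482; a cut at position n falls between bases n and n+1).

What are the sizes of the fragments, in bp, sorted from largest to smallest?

5885, 1597 bp

Circular molecule, 2 cuts → 2 fragments:
  4101 − 2504 = 1597 bp
  wrap: 7482 − 4101 + 2504 = 5885 bp
Sorted largest to smallest: 5885, 1597 bp.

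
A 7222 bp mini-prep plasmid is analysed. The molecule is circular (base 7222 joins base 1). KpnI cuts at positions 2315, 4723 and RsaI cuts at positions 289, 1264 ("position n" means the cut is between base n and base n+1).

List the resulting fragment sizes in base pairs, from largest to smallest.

2788, 2408, 1051, 975 bp

Combined cut positions (sorted): 289, 1264, 2315, 4723.
Circular molecule, 4 cuts → 4 fragments:
  1264 − 289 = 975 bp
  2315 − 1264 = 1051 bp
  4723 − 2315 = 2408 bp
  wrap: 7222 − 4723 + 289 = 2788 bp
Sorted largest to smallest: 2788, 2408, 1051, 975 bp.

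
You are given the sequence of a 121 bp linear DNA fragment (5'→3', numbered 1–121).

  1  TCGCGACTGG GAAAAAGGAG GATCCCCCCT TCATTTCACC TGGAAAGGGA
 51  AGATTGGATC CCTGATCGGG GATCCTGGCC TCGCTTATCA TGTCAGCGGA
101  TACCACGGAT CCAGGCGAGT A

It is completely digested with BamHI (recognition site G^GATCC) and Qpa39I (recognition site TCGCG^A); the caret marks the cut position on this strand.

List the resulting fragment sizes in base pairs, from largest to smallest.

37, 36, 15, 14, 14, 5 bp

BamHI sites (GGATCC) start at positions 20, 56, 70, 107.
BamHI cuts after the first base of each site, so after positions 20, 56, 70, 107.
The Qpa39I site (TCGCGA) starts at position 1.
Qpa39I cuts after base 5 of each site (before the last base), so after position 5.
Combined cut positions: 5, 20, 56, 70, 107.
Linear molecule, 5 cuts → 6 fragments:
  1–5 → 5 bp
  6–20 → 15 bp
  21–56 → 36 bp
  57–70 → 14 bp
  71–107 → 37 bp
  108–121 → 14 bp
Sorted largest to smallest: 37, 36, 15, 14, 14, 5 bp.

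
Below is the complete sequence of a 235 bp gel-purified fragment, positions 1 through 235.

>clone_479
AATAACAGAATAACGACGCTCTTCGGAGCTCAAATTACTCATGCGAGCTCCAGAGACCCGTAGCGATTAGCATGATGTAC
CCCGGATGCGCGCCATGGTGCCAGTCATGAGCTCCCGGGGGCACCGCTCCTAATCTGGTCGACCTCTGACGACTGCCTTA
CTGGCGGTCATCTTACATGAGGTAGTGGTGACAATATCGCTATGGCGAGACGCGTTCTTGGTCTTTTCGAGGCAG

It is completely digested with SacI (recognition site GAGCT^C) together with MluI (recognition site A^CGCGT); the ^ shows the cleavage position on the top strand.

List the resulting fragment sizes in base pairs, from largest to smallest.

97, 64, 30, 25, 19 bp

SacI sites (GAGCTC) start at positions 26, 45, 109.
SacI cuts after base 5 of each site (before the last base), so after positions 30, 49, 113.
The MluI site (ACGCGT) starts at position 210.
MluI cuts after the first base of each site, so after position 210.
Combined cut positions: 30, 49, 113, 210.
Linear molecule, 4 cuts → 5 fragments:
  1–30 → 30 bp
  31–49 → 19 bp
  50–113 → 64 bp
  114–210 → 97 bp
  211–235 → 25 bp
Sorted largest to smallest: 97, 64, 30, 25, 19 bp.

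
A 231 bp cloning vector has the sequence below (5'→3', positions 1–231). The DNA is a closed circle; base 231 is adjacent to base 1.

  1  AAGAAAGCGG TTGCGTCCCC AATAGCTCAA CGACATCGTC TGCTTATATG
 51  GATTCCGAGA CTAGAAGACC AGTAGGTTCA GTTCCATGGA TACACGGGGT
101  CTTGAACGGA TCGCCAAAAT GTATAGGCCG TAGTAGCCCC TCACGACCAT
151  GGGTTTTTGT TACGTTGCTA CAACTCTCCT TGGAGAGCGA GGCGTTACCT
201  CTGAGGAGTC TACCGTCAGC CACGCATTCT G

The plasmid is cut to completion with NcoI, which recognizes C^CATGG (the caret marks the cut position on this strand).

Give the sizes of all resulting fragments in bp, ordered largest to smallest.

168, 63 bp

NcoI sites (CCATGG) start at positions 84, 147.
NcoI cuts after the first base of each site, so after positions 84, 147.
Circular molecule, 2 cuts → 2 fragments:
  85–147 → 63 bp
  148–231 then 1–84 → 84 + 84 = 168 bp
Sorted largest to smallest: 168, 63 bp.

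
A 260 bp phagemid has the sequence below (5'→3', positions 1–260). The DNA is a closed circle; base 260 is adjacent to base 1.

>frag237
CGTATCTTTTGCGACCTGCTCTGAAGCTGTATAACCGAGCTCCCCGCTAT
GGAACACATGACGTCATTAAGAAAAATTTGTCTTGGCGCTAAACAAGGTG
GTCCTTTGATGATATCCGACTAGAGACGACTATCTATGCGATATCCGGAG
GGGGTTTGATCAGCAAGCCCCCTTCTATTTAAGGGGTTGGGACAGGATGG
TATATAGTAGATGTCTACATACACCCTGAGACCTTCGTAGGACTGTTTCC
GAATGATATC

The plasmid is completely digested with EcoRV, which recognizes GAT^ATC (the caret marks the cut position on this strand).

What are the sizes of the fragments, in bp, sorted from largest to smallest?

116, 115, 29 bp

EcoRV sites (GATATC) start at positions 111, 140, 255.
EcoRV cuts after base 3 of each site, so after positions 113, 142, 257.
Circular molecule, 3 cuts → 3 fragments:
  114–142 → 29 bp
  143–257 → 115 bp
  258–260 then 1–113 → 3 + 113 = 116 bp
Sorted largest to smallest: 116, 115, 29 bp.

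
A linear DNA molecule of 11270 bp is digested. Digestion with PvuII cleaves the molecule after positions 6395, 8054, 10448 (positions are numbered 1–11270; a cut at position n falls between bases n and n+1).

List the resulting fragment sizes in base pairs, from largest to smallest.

6395, 2394, 1659, 822 bp

Linear molecule, 3 cuts → 4 fragments:
  6395 − 0 = 6395 bp
  8054 − 6395 = 1659 bp
  10448 − 8054 = 2394 bp
  11270 − 10448 = 822 bp
Sorted largest to smallest: 6395, 2394, 1659, 822 bp.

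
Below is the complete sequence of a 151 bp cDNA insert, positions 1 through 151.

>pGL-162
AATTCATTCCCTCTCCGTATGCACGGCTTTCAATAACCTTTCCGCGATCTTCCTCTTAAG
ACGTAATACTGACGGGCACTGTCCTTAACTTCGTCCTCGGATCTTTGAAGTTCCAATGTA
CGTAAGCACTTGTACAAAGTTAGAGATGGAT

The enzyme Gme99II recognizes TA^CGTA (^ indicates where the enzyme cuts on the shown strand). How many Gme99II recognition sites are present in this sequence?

1

TACGTA occurs starting at position 119.
Gme99II cuts at 1 site.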